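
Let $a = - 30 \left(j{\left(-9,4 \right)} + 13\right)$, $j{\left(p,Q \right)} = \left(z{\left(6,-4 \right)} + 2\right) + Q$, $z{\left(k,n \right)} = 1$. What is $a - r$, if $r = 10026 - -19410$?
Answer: $-30036$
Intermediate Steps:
$r = 29436$ ($r = 10026 + 19410 = 29436$)
$j{\left(p,Q \right)} = 3 + Q$ ($j{\left(p,Q \right)} = \left(1 + 2\right) + Q = 3 + Q$)
$a = -600$ ($a = - 30 \left(\left(3 + 4\right) + 13\right) = - 30 \left(7 + 13\right) = \left(-30\right) 20 = -600$)
$a - r = -600 - 29436 = -30036$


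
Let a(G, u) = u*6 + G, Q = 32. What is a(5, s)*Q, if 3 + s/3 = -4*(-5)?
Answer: 9952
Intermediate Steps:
s = 51 (s = -9 + 3*(-4*(-5)) = -9 + 3*20 = -9 + 60 = 51)
a(G, u) = G + 6*u (a(G, u) = 6*u + G = G + 6*u)
a(5, s)*Q = (5 + 6*51)*32 = (5 + 306)*32 = 311*32 = 9952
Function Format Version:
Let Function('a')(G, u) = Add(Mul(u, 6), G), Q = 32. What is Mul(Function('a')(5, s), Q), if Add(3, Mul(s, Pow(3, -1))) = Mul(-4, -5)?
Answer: 9952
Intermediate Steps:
s = 51 (s = Add(-9, Mul(3, Mul(-4, -5))) = Add(-9, Mul(3, 20)) = Add(-9, 60) = 51)
Function('a')(G, u) = Add(G, Mul(6, u)) (Function('a')(G, u) = Add(Mul(6, u), G) = Add(G, Mul(6, u)))
Mul(Function('a')(5, s), Q) = Mul(Add(5, Mul(6, 51)), 32) = Mul(Add(5, 306), 32) = Mul(311, 32) = 9952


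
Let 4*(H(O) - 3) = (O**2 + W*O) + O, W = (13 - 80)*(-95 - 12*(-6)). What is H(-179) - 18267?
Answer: -317033/4 ≈ -79258.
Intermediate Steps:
W = 1541 (W = -67*(-95 + 72) = -67*(-23) = 1541)
H(O) = 3 + O**2/4 + 771*O/2 (H(O) = 3 + ((O**2 + 1541*O) + O)/4 = 3 + (O**2 + 1542*O)/4 = 3 + (O**2/4 + 771*O/2) = 3 + O**2/4 + 771*O/2)
H(-179) - 18267 = (3 + (1/4)*(-179)**2 + (771/2)*(-179)) - 18267 = (3 + (1/4)*32041 - 138009/2) - 18267 = (3 + 32041/4 - 138009/2) - 18267 = -243965/4 - 18267 = -317033/4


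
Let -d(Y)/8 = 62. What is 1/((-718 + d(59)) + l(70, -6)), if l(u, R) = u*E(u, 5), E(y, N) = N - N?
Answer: -1/1214 ≈ -0.00082372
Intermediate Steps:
E(y, N) = 0
d(Y) = -496 (d(Y) = -8*62 = -496)
l(u, R) = 0 (l(u, R) = u*0 = 0)
1/((-718 + d(59)) + l(70, -6)) = 1/((-718 - 496) + 0) = 1/(-1214 + 0) = 1/(-1214) = -1/1214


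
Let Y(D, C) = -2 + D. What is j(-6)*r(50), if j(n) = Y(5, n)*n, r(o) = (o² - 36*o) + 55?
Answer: -13590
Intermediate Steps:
r(o) = 55 + o² - 36*o
j(n) = 3*n (j(n) = (-2 + 5)*n = 3*n)
j(-6)*r(50) = (3*(-6))*(55 + 50² - 36*50) = -18*(55 + 2500 - 1800) = -18*755 = -13590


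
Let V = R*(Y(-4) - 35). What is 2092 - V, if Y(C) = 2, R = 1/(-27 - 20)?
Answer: 98291/47 ≈ 2091.3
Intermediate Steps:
R = -1/47 (R = 1/(-47) = -1/47 ≈ -0.021277)
V = 33/47 (V = -(2 - 35)/47 = -1/47*(-33) = 33/47 ≈ 0.70213)
2092 - V = 2092 - 1*33/47 = 2092 - 33/47 = 98291/47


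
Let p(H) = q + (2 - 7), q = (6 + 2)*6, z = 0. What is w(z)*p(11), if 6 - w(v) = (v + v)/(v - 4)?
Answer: 258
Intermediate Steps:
q = 48 (q = 8*6 = 48)
p(H) = 43 (p(H) = 48 + (2 - 7) = 48 - 5 = 43)
w(v) = 6 - 2*v/(-4 + v) (w(v) = 6 - (v + v)/(v - 4) = 6 - 2*v/(-4 + v))
w(z)*p(11) = (4*(-6 + 0)/(-4 + 0))*43 = (4*(-6)/(-4))*43 = (4*(-1/4)*(-6))*43 = 6*43 = 258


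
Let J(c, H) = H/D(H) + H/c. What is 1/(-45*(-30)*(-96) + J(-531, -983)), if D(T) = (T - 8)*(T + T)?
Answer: -1052442/136394535425 ≈ -7.7162e-6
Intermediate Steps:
D(T) = 2*T*(-8 + T) (D(T) = (-8 + T)*(2*T) = 2*T*(-8 + T))
J(c, H) = 1/(2*(-8 + H)) + H/c (J(c, H) = H/((2*H*(-8 + H))) + H/c = H*(1/(2*H*(-8 + H))) + H/c = 1/(2*(-8 + H)) + H/c)
1/(-45*(-30)*(-96) + J(-531, -983)) = 1/(-45*(-30)*(-96) + ((½)*(-531) - 983*(-8 - 983))/((-531)*(-8 - 983))) = 1/(1350*(-96) - 1/531*(-531/2 - 983*(-991))/(-991)) = 1/(-129600 - 1/531*(-1/991)*(-531/2 + 974153)) = 1/(-129600 - 1/531*(-1/991)*1947775/2) = 1/(-129600 + 1947775/1052442) = 1/(-136394535425/1052442) = -1052442/136394535425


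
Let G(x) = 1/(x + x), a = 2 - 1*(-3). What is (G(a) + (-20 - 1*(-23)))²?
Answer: 961/100 ≈ 9.6100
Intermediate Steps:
a = 5 (a = 2 + 3 = 5)
G(x) = 1/(2*x)
(G(a) + (-20 - 1*(-23)))² = ((½)/5 + (-20 - 1*(-23)))² = ((½)*(⅕) + (-20 + 23))² = (⅒ + 3)² = (31/10)² = 961/100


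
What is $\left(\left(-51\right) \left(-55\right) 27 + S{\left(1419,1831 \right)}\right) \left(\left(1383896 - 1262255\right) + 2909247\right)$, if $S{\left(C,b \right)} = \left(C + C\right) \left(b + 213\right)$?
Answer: $17811337637016$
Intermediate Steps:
$S{\left(C,b \right)} = 2 C \left(213 + b\right)$
$\left(\left(-51\right) \left(-55\right) 27 + S{\left(1419,1831 \right)}\right) \left(\left(1383896 - 1262255\right) + 2909247\right) = \left(\left(-51\right) \left(-55\right) 27 + 2 \cdot 1419 \left(213 + 1831\right)\right) \left(\left(1383896 - 1262255\right) + 2909247\right) = \left(2805 \cdot 27 + 2 \cdot 1419 \cdot 2044\right) \left(\left(1383896 - 1262255\right) + 2909247\right) = \left(75735 + 5800872\right) \left(121641 + 2909247\right) = 5876607 \cdot 3030888 = 17811337637016$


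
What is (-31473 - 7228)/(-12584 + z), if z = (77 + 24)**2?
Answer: 38701/2383 ≈ 16.240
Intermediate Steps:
z = 10201 (z = 101**2 = 10201)
(-31473 - 7228)/(-12584 + z) = (-31473 - 7228)/(-12584 + 10201) = -38701/(-2383) = -38701*(-1/2383) = 38701/2383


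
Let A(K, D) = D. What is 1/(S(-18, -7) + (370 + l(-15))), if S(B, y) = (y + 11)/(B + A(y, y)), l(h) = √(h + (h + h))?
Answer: 77050/28505547 - 625*I*√5/28505547 ≈ 0.002703 - 4.9027e-5*I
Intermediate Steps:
l(h) = √3*√h (l(h) = √(h + 2*h) = √(3*h) = √3*√h)
S(B, y) = (11 + y)/(B + y) (S(B, y) = (y + 11)/(B + y) = (11 + y)/(B + y))
1/(S(-18, -7) + (370 + l(-15))) = 1/((11 - 7)/(-18 - 7) + (370 + √3*√(-15))) = 1/(4/(-25) + (370 + √3*(I*√15))) = 1/(-1/25*4 + (370 + 3*I*√5)) = 1/(-4/25 + (370 + 3*I*√5)) = 1/(9246/25 + 3*I*√5)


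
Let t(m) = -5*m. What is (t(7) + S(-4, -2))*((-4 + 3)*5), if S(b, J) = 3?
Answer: 160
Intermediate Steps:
(t(7) + S(-4, -2))*((-4 + 3)*5) = (-5*7 + 3)*((-4 + 3)*5) = (-35 + 3)*(-1*5) = -32*(-5) = 160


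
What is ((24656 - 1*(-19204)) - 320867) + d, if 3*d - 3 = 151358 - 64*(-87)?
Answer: -674092/3 ≈ -2.2470e+5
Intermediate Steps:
d = 156929/3 (d = 1 + (151358 - 64*(-87))/3 = 1 + (151358 + 5568)/3 = 1 + (⅓)*156926 = 1 + 156926/3 = 156929/3 ≈ 52310.)
((24656 - 1*(-19204)) - 320867) + d = ((24656 - 1*(-19204)) - 320867) + 156929/3 = ((24656 + 19204) - 320867) + 156929/3 = (43860 - 320867) + 156929/3 = -277007 + 156929/3 = -674092/3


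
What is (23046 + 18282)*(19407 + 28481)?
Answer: 1979115264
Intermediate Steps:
(23046 + 18282)*(19407 + 28481) = 41328*47888 = 1979115264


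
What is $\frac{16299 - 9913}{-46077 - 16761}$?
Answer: $- \frac{3193}{31419} \approx -0.10163$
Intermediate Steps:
$\frac{16299 - 9913}{-46077 - 16761} = \frac{6386}{-62838} = 6386 \left(- \frac{1}{62838}\right) = - \frac{3193}{31419}$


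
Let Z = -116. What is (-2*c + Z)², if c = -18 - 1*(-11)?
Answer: 10404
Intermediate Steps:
c = -7 (c = -18 + 11 = -7)
(-2*c + Z)² = (-2*(-7) - 116)² = (14 - 116)² = (-102)² = 10404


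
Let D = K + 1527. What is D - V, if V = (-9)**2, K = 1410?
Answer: 2856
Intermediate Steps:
V = 81
D = 2937 (D = 1410 + 1527 = 2937)
D - V = 2937 - 1*81 = 2937 - 81 = 2856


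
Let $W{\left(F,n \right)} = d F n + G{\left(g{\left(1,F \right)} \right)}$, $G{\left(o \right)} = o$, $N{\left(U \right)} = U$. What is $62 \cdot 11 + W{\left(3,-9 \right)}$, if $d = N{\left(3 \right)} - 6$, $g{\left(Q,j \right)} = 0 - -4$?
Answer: $767$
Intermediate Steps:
$g{\left(Q,j \right)} = 4$ ($g{\left(Q,j \right)} = 0 + 4 = 4$)
$d = -3$ ($d = 3 - 6 = -3$)
$W{\left(F,n \right)} = 4 - 3 F n$ ($W{\left(F,n \right)} = - 3 F n + 4 = 4 - 3 F n$)
$62 \cdot 11 + W{\left(3,-9 \right)} = 62 \cdot 11 - \left(-4 + 9 \left(-9\right)\right) = 682 + \left(4 + 81\right) = 682 + 85 = 767$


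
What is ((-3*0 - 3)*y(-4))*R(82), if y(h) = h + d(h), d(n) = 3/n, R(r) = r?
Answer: 2337/2 ≈ 1168.5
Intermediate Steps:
y(h) = h + 3/h
((-3*0 - 3)*y(-4))*R(82) = ((-3*0 - 3)*(-4 + 3/(-4)))*82 = ((0 - 3)*(-4 + 3*(-¼)))*82 = -3*(-4 - ¾)*82 = -3*(-19/4)*82 = (57/4)*82 = 2337/2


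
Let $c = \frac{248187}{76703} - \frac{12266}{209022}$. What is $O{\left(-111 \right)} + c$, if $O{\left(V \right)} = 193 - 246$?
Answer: $- \frac{36308766481}{728755203} \approx -49.823$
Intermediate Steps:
$O{\left(V \right)} = -53$
$c = \frac{2315259278}{728755203}$ ($c = 248187 \cdot \frac{1}{76703} - \frac{6133}{104511} = \frac{248187}{76703} - \frac{6133}{104511} = \frac{2315259278}{728755203} \approx 3.177$)
$O{\left(-111 \right)} + c = -53 + \frac{2315259278}{728755203} = - \frac{36308766481}{728755203}$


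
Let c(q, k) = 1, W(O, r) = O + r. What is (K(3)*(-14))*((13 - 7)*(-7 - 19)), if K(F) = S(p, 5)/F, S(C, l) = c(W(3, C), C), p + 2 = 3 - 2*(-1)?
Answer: 728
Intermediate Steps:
p = 3 (p = -2 + (3 - 2*(-1)) = -2 + (3 + 2) = -2 + 5 = 3)
S(C, l) = 1
K(F) = 1/F
(K(3)*(-14))*((13 - 7)*(-7 - 19)) = (-14/3)*((13 - 7)*(-7 - 19)) = ((⅓)*(-14))*(6*(-26)) = -14/3*(-156) = 728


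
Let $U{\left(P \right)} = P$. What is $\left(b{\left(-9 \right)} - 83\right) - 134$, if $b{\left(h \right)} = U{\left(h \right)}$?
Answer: $-226$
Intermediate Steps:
$b{\left(h \right)} = h$
$\left(b{\left(-9 \right)} - 83\right) - 134 = \left(-9 - 83\right) - 134 = -92 - 134 = -226$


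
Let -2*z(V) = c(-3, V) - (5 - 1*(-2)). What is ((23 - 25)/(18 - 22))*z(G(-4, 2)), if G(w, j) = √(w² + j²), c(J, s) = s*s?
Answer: -13/4 ≈ -3.2500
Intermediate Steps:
c(J, s) = s²
G(w, j) = √(j² + w²)
z(V) = 7/2 - V²/2 (z(V) = -(V² - (5 - 1*(-2)))/2 = -(V² - (5 + 2))/2 = -(V² - 1*7)/2 = -(V² - 7)/2 = -(-7 + V²)/2 = 7/2 - V²/2)
((23 - 25)/(18 - 22))*z(G(-4, 2)) = ((23 - 25)/(18 - 22))*(7/2 - (√(2² + (-4)²))²/2) = (-2/(-4))*(7/2 - (√(4 + 16))²/2) = (-2*(-¼))*(7/2 - (√20)²/2) = (7/2 - (2*√5)²/2)/2 = (7/2 - ½*20)/2 = (7/2 - 10)/2 = (½)*(-13/2) = -13/4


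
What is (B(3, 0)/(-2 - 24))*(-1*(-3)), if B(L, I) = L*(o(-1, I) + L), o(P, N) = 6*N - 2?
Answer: -9/26 ≈ -0.34615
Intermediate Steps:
o(P, N) = -2 + 6*N
B(L, I) = L*(-2 + L + 6*I) (B(L, I) = L*((-2 + 6*I) + L) = L*(-2 + L + 6*I))
(B(3, 0)/(-2 - 24))*(-1*(-3)) = ((3*(-2 + 3 + 6*0))/(-2 - 24))*(-1*(-3)) = ((3*(-2 + 3 + 0))/(-26))*3 = ((3*1)*(-1/26))*3 = (3*(-1/26))*3 = -3/26*3 = -9/26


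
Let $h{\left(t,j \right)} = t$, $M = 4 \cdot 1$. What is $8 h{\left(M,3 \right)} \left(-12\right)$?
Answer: $-384$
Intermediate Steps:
$M = 4$
$8 h{\left(M,3 \right)} \left(-12\right) = 8 \cdot 4 \left(-12\right) = 32 \left(-12\right) = -384$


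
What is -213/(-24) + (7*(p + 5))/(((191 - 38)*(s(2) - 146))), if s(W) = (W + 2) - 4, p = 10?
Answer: 264193/29784 ≈ 8.8703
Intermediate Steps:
s(W) = -2 + W (s(W) = (2 + W) - 4 = -2 + W)
-213/(-24) + (7*(p + 5))/(((191 - 38)*(s(2) - 146))) = -213/(-24) + (7*(10 + 5))/(((191 - 38)*((-2 + 2) - 146))) = -213*(-1/24) + (7*15)/((153*(0 - 146))) = 71/8 + 105/((153*(-146))) = 71/8 + 105/(-22338) = 71/8 + 105*(-1/22338) = 71/8 - 35/7446 = 264193/29784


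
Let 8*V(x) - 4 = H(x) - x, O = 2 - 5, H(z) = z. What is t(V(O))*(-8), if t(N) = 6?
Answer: -48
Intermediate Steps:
O = -3
V(x) = 1/2 (V(x) = 1/2 + (x - x)/8 = 1/2 + (1/8)*0 = 1/2 + 0 = 1/2)
t(V(O))*(-8) = 6*(-8) = -48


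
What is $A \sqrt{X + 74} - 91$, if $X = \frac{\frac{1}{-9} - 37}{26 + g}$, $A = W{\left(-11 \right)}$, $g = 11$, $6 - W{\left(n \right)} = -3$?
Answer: $-91 + \frac{6 \sqrt{224849}}{37} \approx -14.106$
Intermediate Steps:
$W{\left(n \right)} = 9$ ($W{\left(n \right)} = 6 - -3 = 6 + 3 = 9$)
$A = 9$
$X = - \frac{334}{333}$ ($X = \frac{\frac{1}{-9} - 37}{26 + 11} = \frac{- \frac{1}{9} - 37}{37} = \left(- \frac{334}{9}\right) \frac{1}{37} = - \frac{334}{333} \approx -1.003$)
$A \sqrt{X + 74} - 91 = 9 \sqrt{- \frac{334}{333} + 74} - 91 = 9 \sqrt{\frac{24308}{333}} - 91 = 9 \frac{2 \sqrt{224849}}{111} - 91 = \frac{6 \sqrt{224849}}{37} - 91 = -91 + \frac{6 \sqrt{224849}}{37}$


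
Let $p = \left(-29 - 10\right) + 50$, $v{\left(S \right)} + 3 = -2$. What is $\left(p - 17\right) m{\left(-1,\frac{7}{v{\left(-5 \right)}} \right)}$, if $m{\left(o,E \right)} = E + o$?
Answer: $\frac{72}{5} \approx 14.4$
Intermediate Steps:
$v{\left(S \right)} = -5$ ($v{\left(S \right)} = -3 - 2 = -5$)
$p = 11$ ($p = -39 + 50 = 11$)
$\left(p - 17\right) m{\left(-1,\frac{7}{v{\left(-5 \right)}} \right)} = \left(11 - 17\right) \left(\frac{7}{-5} - 1\right) = - 6 \left(7 \left(- \frac{1}{5}\right) - 1\right) = - 6 \left(- \frac{7}{5} - 1\right) = \left(-6\right) \left(- \frac{12}{5}\right) = \frac{72}{5}$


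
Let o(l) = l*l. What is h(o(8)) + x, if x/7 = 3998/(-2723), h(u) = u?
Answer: 20898/389 ≈ 53.722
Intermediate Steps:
o(l) = l²
x = -3998/389 (x = 7*(3998/(-2723)) = 7*(3998*(-1/2723)) = 7*(-3998/2723) = -3998/389 ≈ -10.278)
h(o(8)) + x = 8² - 3998/389 = 64 - 3998/389 = 20898/389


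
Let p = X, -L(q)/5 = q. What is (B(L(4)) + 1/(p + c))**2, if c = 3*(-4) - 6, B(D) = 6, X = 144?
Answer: 573049/15876 ≈ 36.095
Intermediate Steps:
L(q) = -5*q
c = -18 (c = -12 - 6 = -18)
p = 144
(B(L(4)) + 1/(p + c))**2 = (6 + 1/(144 - 18))**2 = (6 + 1/126)**2 = (757/126)**2 = 573049/15876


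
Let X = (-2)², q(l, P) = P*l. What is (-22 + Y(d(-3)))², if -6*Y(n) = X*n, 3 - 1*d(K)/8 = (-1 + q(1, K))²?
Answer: 20164/9 ≈ 2240.4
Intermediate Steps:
X = 4
d(K) = 24 - 8*(-1 + K)² (d(K) = 24 - 8*(-1 + K*1)² = 24 - 8*(-1 + K)²)
Y(n) = -2*n/3
(-22 + Y(d(-3)))² = (-22 - 2*(24 - 8*(-1 - 3)²)/3)² = (-22 - 2*(24 - 8*(-4)²)/3)² = (-22 - 2*(24 - 8*16)/3)² = (-22 - 2*(24 - 128)/3)² = (-22 - ⅔*(-104))² = (-22 + 208/3)² = (142/3)² = 20164/9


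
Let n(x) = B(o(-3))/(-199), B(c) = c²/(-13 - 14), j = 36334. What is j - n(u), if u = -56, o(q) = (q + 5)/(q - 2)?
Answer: 4880564546/134325 ≈ 36334.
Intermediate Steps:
o(q) = (5 + q)/(-2 + q)
B(c) = -c²/27 (B(c) = c²/(-27) = -c²/27)
n(x) = 4/134325 (n(x) = -(5 - 3)²/(-2 - 3)²/27/(-199) = -(2/(-5))²/27*(-1/199) = -(-⅕*2)²/27*(-1/199) = -(-⅖)²/27*(-1/199) = -1/27*4/25*(-1/199) = -4/675*(-1/199) = 4/134325)
j - n(u) = 36334 - 1*4/134325 = 36334 - 4/134325 = 4880564546/134325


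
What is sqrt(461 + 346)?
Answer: sqrt(807) ≈ 28.408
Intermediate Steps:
sqrt(461 + 346) = sqrt(807)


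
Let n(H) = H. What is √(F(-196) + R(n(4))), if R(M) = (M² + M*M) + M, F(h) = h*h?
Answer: 2*√9613 ≈ 196.09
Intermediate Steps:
F(h) = h²
R(M) = M + 2*M² (R(M) = (M² + M²) + M = 2*M² + M = M + 2*M²)
√(F(-196) + R(n(4))) = √((-196)² + 4*(1 + 2*4)) = √(38416 + 4*(1 + 8)) = √(38416 + 4*9) = √(38416 + 36) = √38452 = 2*√9613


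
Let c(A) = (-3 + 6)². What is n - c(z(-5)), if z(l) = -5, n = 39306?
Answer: 39297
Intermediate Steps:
c(A) = 9 (c(A) = 3² = 9)
n - c(z(-5)) = 39306 - 1*9 = 39306 - 9 = 39297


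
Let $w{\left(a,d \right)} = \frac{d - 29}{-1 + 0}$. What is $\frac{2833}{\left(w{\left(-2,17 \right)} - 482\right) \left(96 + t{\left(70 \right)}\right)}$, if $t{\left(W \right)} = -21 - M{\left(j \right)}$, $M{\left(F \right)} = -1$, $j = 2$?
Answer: $- \frac{2833}{35720} \approx -0.079311$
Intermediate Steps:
$w{\left(a,d \right)} = 29 - d$ ($w{\left(a,d \right)} = \frac{-29 + d}{-1} = \left(-29 + d\right) \left(-1\right) = 29 - d$)
$t{\left(W \right)} = -20$ ($t{\left(W \right)} = -21 - -1 = -21 + 1 = -20$)
$\frac{2833}{\left(w{\left(-2,17 \right)} - 482\right) \left(96 + t{\left(70 \right)}\right)} = \frac{2833}{\left(\left(29 - 17\right) - 482\right) \left(96 - 20\right)} = \frac{2833}{\left(\left(29 - 17\right) - 482\right) 76} = \frac{2833}{\left(12 - 482\right) 76} = \frac{2833}{\left(-470\right) 76} = \frac{2833}{-35720} = 2833 \left(- \frac{1}{35720}\right) = - \frac{2833}{35720}$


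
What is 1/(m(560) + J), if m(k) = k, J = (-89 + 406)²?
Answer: 1/101049 ≈ 9.8962e-6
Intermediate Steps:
J = 100489 (J = 317² = 100489)
1/(m(560) + J) = 1/(560 + 100489) = 1/101049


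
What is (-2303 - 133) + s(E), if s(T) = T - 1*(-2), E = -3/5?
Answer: -12173/5 ≈ -2434.6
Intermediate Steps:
E = -3/5 (E = -3*1/5 = -3/5 ≈ -0.60000)
s(T) = 2 + T (s(T) = T + 2 = 2 + T)
(-2303 - 133) + s(E) = (-2303 - 133) + (2 - 3/5) = -2436 + 7/5 = -12173/5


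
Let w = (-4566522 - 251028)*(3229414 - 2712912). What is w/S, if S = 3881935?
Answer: -497654842020/776387 ≈ -6.4099e+5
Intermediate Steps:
w = -2488274210100 (w = -4817550*516502 = -2488274210100)
w/S = -2488274210100/3881935 = -2488274210100*1/3881935 = -497654842020/776387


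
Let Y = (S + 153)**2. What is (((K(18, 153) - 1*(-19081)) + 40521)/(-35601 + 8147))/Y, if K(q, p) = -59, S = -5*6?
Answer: -59543/415351566 ≈ -0.00014336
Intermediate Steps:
S = -30
Y = 15129 (Y = (-30 + 153)**2 = 123**2 = 15129)
(((K(18, 153) - 1*(-19081)) + 40521)/(-35601 + 8147))/Y = (((-59 - 1*(-19081)) + 40521)/(-35601 + 8147))/15129 = (((-59 + 19081) + 40521)/(-27454))*(1/15129) = ((19022 + 40521)*(-1/27454))*(1/15129) = (59543*(-1/27454))*(1/15129) = -59543/27454*1/15129 = -59543/415351566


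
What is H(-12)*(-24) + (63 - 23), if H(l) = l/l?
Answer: 16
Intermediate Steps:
H(l) = 1
H(-12)*(-24) + (63 - 23) = 1*(-24) + (63 - 23) = -24 + 40 = 16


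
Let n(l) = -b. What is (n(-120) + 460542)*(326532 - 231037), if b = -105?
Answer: 43989485265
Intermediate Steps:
n(l) = 105 (n(l) = -1*(-105) = 105)
(n(-120) + 460542)*(326532 - 231037) = (105 + 460542)*(326532 - 231037) = 460647*95495 = 43989485265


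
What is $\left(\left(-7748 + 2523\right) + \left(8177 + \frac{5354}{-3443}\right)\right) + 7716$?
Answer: $\frac{36724570}{3443} \approx 10666.0$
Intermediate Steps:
$\left(\left(-7748 + 2523\right) + \left(8177 + \frac{5354}{-3443}\right)\right) + 7716 = \left(-5225 + \left(8177 + 5354 \left(- \frac{1}{3443}\right)\right)\right) + 7716 = \left(-5225 + \left(8177 - \frac{5354}{3443}\right)\right) + 7716 = \left(-5225 + \frac{28148057}{3443}\right) + 7716 = \frac{10158382}{3443} + 7716 = \frac{36724570}{3443}$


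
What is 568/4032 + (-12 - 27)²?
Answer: 766655/504 ≈ 1521.1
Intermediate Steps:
568/4032 + (-12 - 27)² = 568*(1/4032) + (-39)² = 71/504 + 1521 = 766655/504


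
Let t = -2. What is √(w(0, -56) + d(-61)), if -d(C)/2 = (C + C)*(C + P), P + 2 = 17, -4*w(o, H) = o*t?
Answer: 2*I*√2806 ≈ 105.94*I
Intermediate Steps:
w(o, H) = o/2 (w(o, H) = -o*(-2)/4 = -(-1)*o/2 = o/2)
P = 15 (P = -2 + 17 = 15)
d(C) = -4*C*(15 + C) (d(C) = -2*(C + C)*(C + 15) = -2*2*C*(15 + C) = -4*C*(15 + C))
√(w(0, -56) + d(-61)) = √((½)*0 - 4*(-61)*(15 - 61)) = √(0 - 4*(-61)*(-46)) = √(0 - 11224) = √(-11224) = 2*I*√2806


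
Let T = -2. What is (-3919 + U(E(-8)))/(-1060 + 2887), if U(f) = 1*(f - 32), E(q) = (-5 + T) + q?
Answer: -1322/609 ≈ -2.1708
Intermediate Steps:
E(q) = -7 + q (E(q) = (-5 - 2) + q = -7 + q)
U(f) = -32 + f (U(f) = 1*(-32 + f) = -32 + f)
(-3919 + U(E(-8)))/(-1060 + 2887) = (-3919 + (-32 + (-7 - 8)))/(-1060 + 2887) = (-3919 + (-32 - 15))/1827 = (-3919 - 47)*(1/1827) = -3966*1/1827 = -1322/609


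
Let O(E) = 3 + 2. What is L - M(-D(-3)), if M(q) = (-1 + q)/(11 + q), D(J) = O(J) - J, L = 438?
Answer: 441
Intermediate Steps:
O(E) = 5
D(J) = 5 - J
M(q) = (-1 + q)/(11 + q)
L - M(-D(-3)) = 438 - (-1 - (5 - 1*(-3)))/(11 - (5 - 1*(-3))) = 438 - (-1 - (5 + 3))/(11 - (5 + 3)) = 438 - (-1 - 1*8)/(11 - 1*8) = 438 - (-1 - 8)/(11 - 8) = 438 - (-9)/3 = 438 - 1*(-3) = 438 + 3 = 441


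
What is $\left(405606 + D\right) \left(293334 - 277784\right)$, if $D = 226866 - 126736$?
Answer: $7864194800$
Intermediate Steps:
$D = 100130$
$\left(405606 + D\right) \left(293334 - 277784\right) = \left(405606 + 100130\right) \left(293334 - 277784\right) = 505736 \cdot 15550 = 7864194800$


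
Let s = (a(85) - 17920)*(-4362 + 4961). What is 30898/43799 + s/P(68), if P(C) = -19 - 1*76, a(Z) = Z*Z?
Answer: 8016933943/118883 ≈ 67436.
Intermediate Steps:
a(Z) = Z²
P(C) = -95 (P(C) = -19 - 76 = -95)
s = -6406305 (s = (85² - 17920)*(-4362 + 4961) = (7225 - 17920)*599 = -10695*599 = -6406305)
30898/43799 + s/P(68) = 30898/43799 - 6406305/(-95) = 30898*(1/43799) - 6406305*(-1/95) = 4414/6257 + 1281261/19 = 8016933943/118883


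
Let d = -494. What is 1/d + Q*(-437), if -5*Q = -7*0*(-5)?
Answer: -1/494 ≈ -0.0020243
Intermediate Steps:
Q = 0 (Q = -(-7*0)*(-5)/5 = -0*(-5) = -⅕*0 = 0)
1/d + Q*(-437) = 1/(-494) + 0*(-437) = -1/494 + 0 = -1/494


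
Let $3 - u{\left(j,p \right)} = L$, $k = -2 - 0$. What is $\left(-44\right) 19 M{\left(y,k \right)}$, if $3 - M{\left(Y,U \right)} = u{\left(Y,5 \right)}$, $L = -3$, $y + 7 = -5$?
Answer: $2508$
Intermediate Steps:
$y = -12$ ($y = -7 - 5 = -12$)
$k = -2$ ($k = -2 + 0 = -2$)
$u{\left(j,p \right)} = 6$ ($u{\left(j,p \right)} = 3 - -3 = 3 + 3 = 6$)
$M{\left(Y,U \right)} = -3$ ($M{\left(Y,U \right)} = 3 - 6 = -3$)
$\left(-44\right) 19 M{\left(y,k \right)} = \left(-44\right) 19 \left(-3\right) = \left(-836\right) \left(-3\right) = 2508$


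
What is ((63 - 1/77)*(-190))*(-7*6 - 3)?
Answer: 41467500/77 ≈ 5.3854e+5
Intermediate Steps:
((63 - 1/77)*(-190))*(-7*6 - 3) = ((63 - 1*1/77)*(-190))*(-42 - 3) = ((63 - 1/77)*(-190))*(-45) = ((4850/77)*(-190))*(-45) = -921500/77*(-45) = 41467500/77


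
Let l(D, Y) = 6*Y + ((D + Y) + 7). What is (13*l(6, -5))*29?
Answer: -8294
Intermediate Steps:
l(D, Y) = 7 + D + 7*Y (l(D, Y) = 6*Y + (7 + D + Y) = 7 + D + 7*Y)
(13*l(6, -5))*29 = (13*(7 + 6 + 7*(-5)))*29 = (13*(7 + 6 - 35))*29 = (13*(-22))*29 = -286*29 = -8294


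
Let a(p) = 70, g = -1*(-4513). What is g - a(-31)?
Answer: 4443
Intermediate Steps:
g = 4513
g - a(-31) = 4513 - 1*70 = 4513 - 70 = 4443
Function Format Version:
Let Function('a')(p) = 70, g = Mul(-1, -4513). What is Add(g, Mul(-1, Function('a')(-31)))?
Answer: 4443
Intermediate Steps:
g = 4513
Add(g, Mul(-1, Function('a')(-31))) = Add(4513, Mul(-1, 70)) = Add(4513, -70) = 4443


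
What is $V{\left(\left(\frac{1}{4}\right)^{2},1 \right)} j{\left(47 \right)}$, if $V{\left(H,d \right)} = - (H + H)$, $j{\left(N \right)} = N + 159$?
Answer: $- \frac{103}{4} \approx -25.75$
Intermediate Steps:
$j{\left(N \right)} = 159 + N$
$V{\left(H,d \right)} = - 2 H$
$V{\left(\left(\frac{1}{4}\right)^{2},1 \right)} j{\left(47 \right)} = - 2 \left(\frac{1}{4}\right)^{2} \left(159 + 47\right) = - \frac{2}{16} \cdot 206 = \left(-2\right) \frac{1}{16} \cdot 206 = \left(- \frac{1}{8}\right) 206 = - \frac{103}{4}$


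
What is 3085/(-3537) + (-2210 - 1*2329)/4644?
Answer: -1125229/608364 ≈ -1.8496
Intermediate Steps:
3085/(-3537) + (-2210 - 1*2329)/4644 = 3085*(-1/3537) + (-2210 - 2329)*(1/4644) = -3085/3537 - 4539*1/4644 = -3085/3537 - 1513/1548 = -1125229/608364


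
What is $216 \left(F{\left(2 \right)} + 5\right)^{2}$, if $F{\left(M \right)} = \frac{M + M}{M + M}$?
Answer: $7776$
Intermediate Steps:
$F{\left(M \right)} = 1$ ($F{\left(M \right)} = \frac{2 M}{2 M} = 2 M \frac{1}{2 M} = 1$)
$216 \left(F{\left(2 \right)} + 5\right)^{2} = 216 \left(1 + 5\right)^{2} = 216 \cdot 6^{2} = 216 \cdot 36 = 7776$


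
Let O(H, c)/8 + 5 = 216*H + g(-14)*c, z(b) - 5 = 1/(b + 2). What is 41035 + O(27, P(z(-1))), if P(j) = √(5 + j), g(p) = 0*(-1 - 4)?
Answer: 87651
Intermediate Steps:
g(p) = 0 (g(p) = 0*(-5) = 0)
z(b) = 5 + 1/(2 + b) (z(b) = 5 + 1/(b + 2) = 5 + 1/(2 + b))
O(H, c) = -40 + 1728*H (O(H, c) = -40 + 8*(216*H + 0*c) = -40 + 8*(216*H + 0) = -40 + 8*(216*H) = -40 + 1728*H)
41035 + O(27, P(z(-1))) = 41035 + (-40 + 1728*27) = 41035 + (-40 + 46656) = 41035 + 46616 = 87651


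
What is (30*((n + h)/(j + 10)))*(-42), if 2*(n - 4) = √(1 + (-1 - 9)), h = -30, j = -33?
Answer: -32760/23 + 1890*I/23 ≈ -1424.3 + 82.174*I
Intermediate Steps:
n = 4 + 3*I/2 (n = 4 + √(1 + (-1 - 9))/2 = 4 + √(1 - 10)/2 = 4 + √(-9)/2 = 4 + (3*I)/2 = 4 + 3*I/2 ≈ 4.0 + 1.5*I)
(30*((n + h)/(j + 10)))*(-42) = (30*(((4 + 3*I/2) - 30)/(-33 + 10)))*(-42) = (30*((-26 + 3*I/2)/(-23)))*(-42) = (30*((-26 + 3*I/2)*(-1/23)))*(-42) = (30*(26/23 - 3*I/46))*(-42) = (780/23 - 45*I/23)*(-42) = -32760/23 + 1890*I/23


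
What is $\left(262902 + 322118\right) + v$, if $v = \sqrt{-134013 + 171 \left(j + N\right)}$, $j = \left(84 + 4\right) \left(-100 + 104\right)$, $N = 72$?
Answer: $585020 + i \sqrt{61509} \approx 5.8502 \cdot 10^{5} + 248.01 i$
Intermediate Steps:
$j = 352$ ($j = 88 \cdot 4 = 352$)
$v = i \sqrt{61509}$ ($v = \sqrt{-134013 + 171 \left(352 + 72\right)} = \sqrt{-134013 + 171 \cdot 424} = \sqrt{-134013 + 72504} = \sqrt{-61509} = i \sqrt{61509} \approx 248.01 i$)
$\left(262902 + 322118\right) + v = \left(262902 + 322118\right) + i \sqrt{61509} = 585020 + i \sqrt{61509}$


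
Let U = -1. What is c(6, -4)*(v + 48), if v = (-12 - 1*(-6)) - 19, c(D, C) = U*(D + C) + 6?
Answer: 92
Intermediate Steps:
c(D, C) = 6 - C - D (c(D, C) = -(D + C) + 6 = -(C + D) + 6 = (-C - D) + 6 = 6 - C - D)
v = -25 (v = (-12 + 6) - 19 = -6 - 19 = -25)
c(6, -4)*(v + 48) = (6 - 1*(-4) - 1*6)*(-25 + 48) = (6 + 4 - 6)*23 = 4*23 = 92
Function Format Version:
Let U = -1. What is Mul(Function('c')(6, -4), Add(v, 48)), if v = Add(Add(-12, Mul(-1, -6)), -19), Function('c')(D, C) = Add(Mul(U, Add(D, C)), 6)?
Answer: 92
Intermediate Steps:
Function('c')(D, C) = Add(6, Mul(-1, C), Mul(-1, D)) (Function('c')(D, C) = Add(Mul(-1, Add(D, C)), 6) = Add(Mul(-1, Add(C, D)), 6) = Add(Add(Mul(-1, C), Mul(-1, D)), 6) = Add(6, Mul(-1, C), Mul(-1, D)))
v = -25 (v = Add(Add(-12, 6), -19) = Add(-6, -19) = -25)
Mul(Function('c')(6, -4), Add(v, 48)) = Mul(Add(6, Mul(-1, -4), Mul(-1, 6)), Add(-25, 48)) = Mul(Add(6, 4, -6), 23) = Mul(4, 23) = 92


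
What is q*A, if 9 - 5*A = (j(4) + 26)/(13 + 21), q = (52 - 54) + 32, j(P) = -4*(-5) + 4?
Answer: 768/17 ≈ 45.176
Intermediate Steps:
j(P) = 24 (j(P) = 20 + 4 = 24)
q = 30 (q = -2 + 32 = 30)
A = 128/85 (A = 9/5 - (24 + 26)/(5*(13 + 21)) = 9/5 - 10/34 = 9/5 - ⅕*25/17 = 9/5 - 5/17 = 128/85 ≈ 1.5059)
q*A = 30*(128/85) = 768/17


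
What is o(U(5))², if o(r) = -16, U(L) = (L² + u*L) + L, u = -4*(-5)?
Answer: 256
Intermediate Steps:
u = 20
U(L) = L² + 21*L (U(L) = (L² + 20*L) + L = L² + 21*L)
o(U(5))² = (-16)² = 256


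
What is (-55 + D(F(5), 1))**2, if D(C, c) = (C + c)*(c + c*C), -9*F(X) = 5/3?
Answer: 1569031321/531441 ≈ 2952.4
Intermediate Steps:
F(X) = -5/27 (F(X) = -5/(9*3) = -1/9*5/3 = -5/27)
D(C, c) = (C + c)*(c + C*c)
(-55 + D(F(5), 1))**2 = (-55 + 1*(-5/27 + 1 + (-5/27)**2 - 5/27*1))**2 = (-55 + 1*(-5/27 + 1 + 25/729 - 5/27))**2 = (-55 + 1*(484/729))**2 = (-55 + 484/729)**2 = (-39611/729)**2 = 1569031321/531441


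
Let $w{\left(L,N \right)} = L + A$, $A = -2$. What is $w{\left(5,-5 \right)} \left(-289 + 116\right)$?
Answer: $-519$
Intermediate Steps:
$w{\left(L,N \right)} = -2 + L$ ($w{\left(L,N \right)} = L - 2 = -2 + L$)
$w{\left(5,-5 \right)} \left(-289 + 116\right) = \left(-2 + 5\right) \left(-289 + 116\right) = 3 \left(-173\right) = -519$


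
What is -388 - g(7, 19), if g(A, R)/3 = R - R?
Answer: -388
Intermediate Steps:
g(A, R) = 0 (g(A, R) = 3*(R - R) = 3*0 = 0)
-388 - g(7, 19) = -388 - 1*0 = -388 + 0 = -388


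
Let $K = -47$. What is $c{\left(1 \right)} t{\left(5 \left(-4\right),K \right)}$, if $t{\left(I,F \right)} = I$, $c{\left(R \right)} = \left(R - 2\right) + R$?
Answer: $0$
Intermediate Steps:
$c{\left(R \right)} = -2 + 2 R$ ($c{\left(R \right)} = \left(-2 + R\right) + R = -2 + 2 R$)
$c{\left(1 \right)} t{\left(5 \left(-4\right),K \right)} = \left(-2 + 2 \cdot 1\right) 5 \left(-4\right) = \left(-2 + 2\right) \left(-20\right) = 0 \left(-20\right) = 0$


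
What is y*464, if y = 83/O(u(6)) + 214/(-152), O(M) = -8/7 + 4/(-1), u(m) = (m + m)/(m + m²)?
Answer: -1392232/171 ≈ -8141.7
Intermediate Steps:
u(m) = 2*m/(m + m²) (u(m) = (2*m)/(m + m²) = 2*m/(m + m²))
O(M) = -36/7 (O(M) = -8*⅐ + 4*(-1) = -8/7 - 4 = -36/7)
y = -6001/342 (y = 83/(-36/7) + 214/(-152) = 83*(-7/36) + 214*(-1/152) = -581/36 - 107/76 = -6001/342 ≈ -17.547)
y*464 = -6001/342*464 = -1392232/171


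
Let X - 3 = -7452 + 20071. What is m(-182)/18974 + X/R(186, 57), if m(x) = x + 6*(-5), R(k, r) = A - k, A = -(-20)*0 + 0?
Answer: -1129855/16647 ≈ -67.871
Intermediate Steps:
X = 12622 (X = 3 + (-7452 + 20071) = 3 + 12619 = 12622)
A = 0 (A = -4*0 + 0 = 0 + 0 = 0)
R(k, r) = -k (R(k, r) = 0 - k = -k)
m(x) = -30 + x (m(x) = x - 30 = -30 + x)
m(-182)/18974 + X/R(186, 57) = (-30 - 182)/18974 + 12622/((-1*186)) = -212*1/18974 + 12622/(-186) = -2/179 + 12622*(-1/186) = -2/179 - 6311/93 = -1129855/16647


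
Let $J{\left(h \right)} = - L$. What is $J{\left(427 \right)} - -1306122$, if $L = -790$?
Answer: $1306912$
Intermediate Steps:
$J{\left(h \right)} = 790$ ($J{\left(h \right)} = \left(-1\right) \left(-790\right) = 790$)
$J{\left(427 \right)} - -1306122 = 790 - -1306122 = 790 + 1306122 = 1306912$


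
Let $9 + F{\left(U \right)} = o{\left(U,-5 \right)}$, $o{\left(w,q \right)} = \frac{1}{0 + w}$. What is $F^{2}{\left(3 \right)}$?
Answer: $\frac{676}{9} \approx 75.111$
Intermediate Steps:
$o{\left(w,q \right)} = \frac{1}{w}$
$F{\left(U \right)} = -9 + \frac{1}{U}$
$F^{2}{\left(3 \right)} = \left(-9 + \frac{1}{3}\right)^{2} = \left(- \frac{26}{3}\right)^{2} = \frac{676}{9}$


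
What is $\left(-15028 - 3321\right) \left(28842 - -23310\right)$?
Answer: $-956937048$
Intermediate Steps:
$\left(-15028 - 3321\right) \left(28842 - -23310\right) = - 18349 \left(28842 + 23310\right) = \left(-18349\right) 52152 = -956937048$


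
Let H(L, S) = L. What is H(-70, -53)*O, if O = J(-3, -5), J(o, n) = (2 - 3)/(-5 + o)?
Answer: -35/4 ≈ -8.7500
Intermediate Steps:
J(o, n) = -1/(-5 + o)
O = 1/8 (O = -1/(-5 - 3) = -1/(-8) = -1*(-1/8) = 1/8 ≈ 0.12500)
H(-70, -53)*O = -70*1/8 = -35/4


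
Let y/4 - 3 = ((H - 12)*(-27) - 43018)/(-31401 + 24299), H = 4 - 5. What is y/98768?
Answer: 63973/175362584 ≈ 0.00036480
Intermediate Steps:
H = -1
y = 127946/3551 (y = 12 + 4*(((-1 - 12)*(-27) - 43018)/(-31401 + 24299)) = 12 + 4*((-13*(-27) - 43018)/(-7102)) = 12 + 4*((351 - 43018)*(-1/7102)) = 12 + 4*(-42667*(-1/7102)) = 12 + 4*(42667/7102) = 12 + 85334/3551 = 127946/3551 ≈ 36.031)
y/98768 = (127946/3551)/98768 = (127946/3551)*(1/98768) = 63973/175362584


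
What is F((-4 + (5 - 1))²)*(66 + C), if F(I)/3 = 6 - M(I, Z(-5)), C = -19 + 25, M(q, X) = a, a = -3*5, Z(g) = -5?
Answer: 4536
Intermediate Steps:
a = -15
M(q, X) = -15
C = 6
F(I) = 63 (F(I) = 3*(6 - 1*(-15)) = 3*(6 + 15) = 3*21 = 63)
F((-4 + (5 - 1))²)*(66 + C) = 63*(66 + 6) = 63*72 = 4536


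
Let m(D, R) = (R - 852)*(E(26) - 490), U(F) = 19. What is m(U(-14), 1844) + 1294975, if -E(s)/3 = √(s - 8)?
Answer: 808895 - 8928*√2 ≈ 7.9627e+5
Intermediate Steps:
E(s) = -3*√(-8 + s) (E(s) = -3*√(s - 8) = -3*√(-8 + s))
m(D, R) = (-852 + R)*(-490 - 9*√2) (m(D, R) = (R - 852)*(-3*√(-8 + 26) - 490) = (-852 + R)*(-9*√2 - 490) = (-852 + R)*(-490 - 9*√2))
m(U(-14), 1844) + 1294975 = (417480 - 490*1844 + 7668*√2 - 9*1844*√2) + 1294975 = (417480 - 903560 + 7668*√2 - 16596*√2) + 1294975 = (-486080 - 8928*√2) + 1294975 = 808895 - 8928*√2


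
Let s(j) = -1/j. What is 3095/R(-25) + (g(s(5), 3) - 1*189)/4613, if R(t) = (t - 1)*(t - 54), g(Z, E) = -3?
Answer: 13882867/9475102 ≈ 1.4652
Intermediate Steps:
R(t) = (-1 + t)*(-54 + t)
3095/R(-25) + (g(s(5), 3) - 1*189)/4613 = 3095/(54 + (-25)² - 55*(-25)) + (-3 - 1*189)/4613 = 3095/(54 + 625 + 1375) + (-3 - 189)*(1/4613) = 3095/2054 - 192*1/4613 = 3095*(1/2054) - 192/4613 = 3095/2054 - 192/4613 = 13882867/9475102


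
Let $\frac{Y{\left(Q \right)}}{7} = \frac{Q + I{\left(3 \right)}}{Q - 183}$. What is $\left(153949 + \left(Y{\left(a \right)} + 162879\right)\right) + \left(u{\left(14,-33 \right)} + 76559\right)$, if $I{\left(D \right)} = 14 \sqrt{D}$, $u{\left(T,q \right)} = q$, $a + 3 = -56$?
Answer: $\frac{95192081}{242} - \frac{49 \sqrt{3}}{121} \approx 3.9336 \cdot 10^{5}$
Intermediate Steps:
$a = -59$ ($a = -3 - 56 = -59$)
$Y{\left(Q \right)} = \frac{7 \left(Q + 14 \sqrt{3}\right)}{-183 + Q}$ ($Y{\left(Q \right)} = 7 \frac{Q + 14 \sqrt{3}}{Q - 183} = 7 \frac{Q + 14 \sqrt{3}}{-183 + Q} = \frac{7 \left(Q + 14 \sqrt{3}\right)}{-183 + Q}$)
$\left(153949 + \left(Y{\left(a \right)} + 162879\right)\right) + \left(u{\left(14,-33 \right)} + 76559\right) = \left(153949 + \left(\frac{7 \left(-59 + 14 \sqrt{3}\right)}{-183 - 59} + 162879\right)\right) + \left(-33 + 76559\right) = \left(153949 + \left(\frac{7 \left(-59 + 14 \sqrt{3}\right)}{-242} + 162879\right)\right) + 76526 = \left(153949 + \left(7 \left(- \frac{1}{242}\right) \left(-59 + 14 \sqrt{3}\right) + 162879\right)\right) + 76526 = \left(153949 + \left(\left(\frac{413}{242} - \frac{49 \sqrt{3}}{121}\right) + 162879\right)\right) + 76526 = \left(153949 + \left(\frac{39417131}{242} - \frac{49 \sqrt{3}}{121}\right)\right) + 76526 = \left(\frac{76672789}{242} - \frac{49 \sqrt{3}}{121}\right) + 76526 = \frac{95192081}{242} - \frac{49 \sqrt{3}}{121}$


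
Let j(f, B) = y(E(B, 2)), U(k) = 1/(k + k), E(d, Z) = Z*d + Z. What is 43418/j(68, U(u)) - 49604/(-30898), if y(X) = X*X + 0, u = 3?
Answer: 862585348/108143 ≈ 7976.3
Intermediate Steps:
E(d, Z) = Z + Z*d
y(X) = X**2 (y(X) = X**2 + 0 = X**2)
U(k) = 1/(2*k)
j(f, B) = (2 + 2*B)**2 (j(f, B) = (2*(1 + B))**2 = (2 + 2*B)**2)
43418/j(68, U(u)) - 49604/(-30898) = 43418/((4*(1 + (1/2)/3)**2)) - 49604/(-30898) = 43418/((4*(1 + (1/2)*(1/3))**2)) - 49604*(-1/30898) = 43418/((4*(1 + 1/6)**2)) + 24802/15449 = 43418/((4*(7/6)**2)) + 24802/15449 = 43418/((4*(49/36))) + 24802/15449 = 43418/(49/9) + 24802/15449 = 43418*(9/49) + 24802/15449 = 390762/49 + 24802/15449 = 862585348/108143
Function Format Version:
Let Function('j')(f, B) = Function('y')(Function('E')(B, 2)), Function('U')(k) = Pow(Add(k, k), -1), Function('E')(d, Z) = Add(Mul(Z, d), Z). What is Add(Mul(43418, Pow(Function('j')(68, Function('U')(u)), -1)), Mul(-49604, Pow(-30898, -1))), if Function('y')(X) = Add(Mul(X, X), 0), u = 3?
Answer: Rational(862585348, 108143) ≈ 7976.3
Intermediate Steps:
Function('E')(d, Z) = Add(Z, Mul(Z, d))
Function('y')(X) = Pow(X, 2) (Function('y')(X) = Add(Pow(X, 2), 0) = Pow(X, 2))
Function('U')(k) = Mul(Rational(1, 2), Pow(k, -1)) (Function('U')(k) = Pow(Mul(2, k), -1) = Mul(Rational(1, 2), Pow(k, -1)))
Function('j')(f, B) = Pow(Add(2, Mul(2, B)), 2) (Function('j')(f, B) = Pow(Mul(2, Add(1, B)), 2) = Pow(Add(2, Mul(2, B)), 2))
Add(Mul(43418, Pow(Function('j')(68, Function('U')(u)), -1)), Mul(-49604, Pow(-30898, -1))) = Add(Mul(43418, Pow(Mul(4, Pow(Add(1, Mul(Rational(1, 2), Pow(3, -1))), 2)), -1)), Mul(-49604, Pow(-30898, -1))) = Add(Mul(43418, Pow(Mul(4, Pow(Add(1, Mul(Rational(1, 2), Rational(1, 3))), 2)), -1)), Mul(-49604, Rational(-1, 30898))) = Add(Mul(43418, Pow(Mul(4, Pow(Add(1, Rational(1, 6)), 2)), -1)), Rational(24802, 15449)) = Add(Mul(43418, Pow(Mul(4, Pow(Rational(7, 6), 2)), -1)), Rational(24802, 15449)) = Add(Mul(43418, Pow(Mul(4, Rational(49, 36)), -1)), Rational(24802, 15449)) = Add(Mul(43418, Pow(Rational(49, 9), -1)), Rational(24802, 15449)) = Add(Mul(43418, Rational(9, 49)), Rational(24802, 15449)) = Add(Rational(390762, 49), Rational(24802, 15449)) = Rational(862585348, 108143)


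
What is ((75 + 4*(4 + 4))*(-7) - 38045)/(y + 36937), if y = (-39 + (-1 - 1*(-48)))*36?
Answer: -38794/37225 ≈ -1.0421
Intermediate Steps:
y = 288 (y = (-39 + (-1 + 48))*36 = (-39 + 47)*36 = 8*36 = 288)
((75 + 4*(4 + 4))*(-7) - 38045)/(y + 36937) = ((75 + 4*(4 + 4))*(-7) - 38045)/(288 + 36937) = ((75 + 4*8)*(-7) - 38045)/37225 = ((75 + 32)*(-7) - 38045)*(1/37225) = (107*(-7) - 38045)*(1/37225) = (-749 - 38045)*(1/37225) = -38794*1/37225 = -38794/37225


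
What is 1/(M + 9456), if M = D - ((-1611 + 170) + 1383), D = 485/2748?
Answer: 2748/26144957 ≈ 0.00010511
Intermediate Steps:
D = 485/2748 (D = 485*(1/2748) = 485/2748 ≈ 0.17649)
M = 159869/2748 (M = 485/2748 - ((-1611 + 170) + 1383) = 485/2748 - (-1441 + 1383) = 485/2748 - 1*(-58) = 485/2748 + 58 = 159869/2748 ≈ 58.177)
1/(M + 9456) = 1/(159869/2748 + 9456) = 1/(26144957/2748) = 2748/26144957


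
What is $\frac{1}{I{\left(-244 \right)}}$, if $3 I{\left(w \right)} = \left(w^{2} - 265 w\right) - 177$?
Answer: $\frac{3}{124019} \approx 2.419 \cdot 10^{-5}$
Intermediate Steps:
$I{\left(w \right)} = -59 - \frac{265 w}{3} + \frac{w^{2}}{3}$ ($I{\left(w \right)} = \frac{\left(w^{2} - 265 w\right) - 177}{3} = \frac{-177 + w^{2} - 265 w}{3} = -59 - \frac{265 w}{3} + \frac{w^{2}}{3}$)
$\frac{1}{I{\left(-244 \right)}} = \frac{1}{-59 - - \frac{64660}{3} + \frac{\left(-244\right)^{2}}{3}} = \frac{1}{-59 + \frac{64660}{3} + \frac{1}{3} \cdot 59536} = \frac{1}{-59 + \frac{64660}{3} + \frac{59536}{3}} = \frac{1}{\frac{124019}{3}} = \frac{3}{124019}$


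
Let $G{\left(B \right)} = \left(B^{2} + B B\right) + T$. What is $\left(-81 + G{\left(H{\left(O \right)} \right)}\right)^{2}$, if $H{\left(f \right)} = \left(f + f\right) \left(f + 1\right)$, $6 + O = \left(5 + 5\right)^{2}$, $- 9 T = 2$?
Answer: $\frac{32966338815769220761}{81} \approx 4.0699 \cdot 10^{17}$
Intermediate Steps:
$T = - \frac{2}{9}$ ($T = \left(- \frac{1}{9}\right) 2 = - \frac{2}{9} \approx -0.22222$)
$O = 94$ ($O = -6 + \left(5 + 5\right)^{2} = -6 + 10^{2} = -6 + 100 = 94$)
$H{\left(f \right)} = 2 f \left(1 + f\right)$
$G{\left(B \right)} = - \frac{2}{9} + 2 B^{2}$ ($G{\left(B \right)} = \left(B^{2} + B B\right) - \frac{2}{9} = \left(B^{2} + B^{2}\right) - \frac{2}{9} = 2 B^{2} - \frac{2}{9} = - \frac{2}{9} + 2 B^{2}$)
$\left(-81 + G{\left(H{\left(O \right)} \right)}\right)^{2} = \left(-81 - \left(\frac{2}{9} - 2 \left(2 \cdot 94 \left(1 + 94\right)\right)^{2}\right)\right)^{2} = \left(-81 - \left(\frac{2}{9} - 2 \left(2 \cdot 94 \cdot 95\right)^{2}\right)\right)^{2} = \left(-81 - \left(\frac{2}{9} - 2 \cdot 17860^{2}\right)\right)^{2} = \left(-81 + \left(- \frac{2}{9} + 2 \cdot 318979600\right)\right)^{2} = \left(-81 + \left(- \frac{2}{9} + 637959200\right)\right)^{2} = \left(-81 + \frac{5741632798}{9}\right)^{2} = \left(\frac{5741632069}{9}\right)^{2} = \frac{32966338815769220761}{81}$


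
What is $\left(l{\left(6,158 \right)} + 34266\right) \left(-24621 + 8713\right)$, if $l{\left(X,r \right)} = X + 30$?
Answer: $-545676216$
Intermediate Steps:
$l{\left(X,r \right)} = 30 + X$
$\left(l{\left(6,158 \right)} + 34266\right) \left(-24621 + 8713\right) = \left(\left(30 + 6\right) + 34266\right) \left(-24621 + 8713\right) = \left(36 + 34266\right) \left(-15908\right) = 34302 \left(-15908\right) = -545676216$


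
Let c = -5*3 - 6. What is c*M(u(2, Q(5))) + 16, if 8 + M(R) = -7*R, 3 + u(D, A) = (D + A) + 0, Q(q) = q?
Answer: 772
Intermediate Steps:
u(D, A) = -3 + A + D (u(D, A) = -3 + ((D + A) + 0) = -3 + ((A + D) + 0) = -3 + (A + D) = -3 + A + D)
M(R) = -8 - 7*R
c = -21 (c = -15 - 6 = -21)
c*M(u(2, Q(5))) + 16 = -21*(-8 - 7*(-3 + 5 + 2)) + 16 = -21*(-8 - 7*4) + 16 = -21*(-8 - 28) + 16 = -21*(-36) + 16 = 756 + 16 = 772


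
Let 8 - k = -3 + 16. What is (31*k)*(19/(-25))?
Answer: 589/5 ≈ 117.80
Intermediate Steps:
k = -5 (k = 8 - (-3 + 16) = 8 - 1*13 = 8 - 13 = -5)
(31*k)*(19/(-25)) = (31*(-5))*(19/(-25)) = -2945*(-1)/25 = -155*(-19/25) = 589/5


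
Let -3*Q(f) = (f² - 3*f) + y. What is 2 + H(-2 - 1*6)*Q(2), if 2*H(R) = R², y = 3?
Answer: -26/3 ≈ -8.6667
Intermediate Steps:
H(R) = R²/2
Q(f) = -1 + f - f²/3 (Q(f) = -((f² - 3*f) + 3)/3 = -(3 + f² - 3*f)/3 = -1 + f - f²/3)
2 + H(-2 - 1*6)*Q(2) = 2 + ((-2 - 1*6)²/2)*(-1 + 2 - ⅓*2²) = 2 + ((-2 - 6)²/2)*(-1 + 2 - ⅓*4) = 2 + ((½)*(-8)²)*(-1 + 2 - 4/3) = 2 + ((½)*64)*(-⅓) = 2 + 32*(-⅓) = 2 - 32/3 = -26/3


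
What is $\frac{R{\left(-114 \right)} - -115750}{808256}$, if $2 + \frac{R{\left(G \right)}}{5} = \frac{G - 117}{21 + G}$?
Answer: $\frac{3588325}{25055936} \approx 0.14321$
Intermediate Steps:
$R{\left(G \right)} = -10 + \frac{5 \left(-117 + G\right)}{21 + G}$ ($R{\left(G \right)} = -10 + 5 \frac{G - 117}{21 + G} = -10 + 5 \frac{-117 + G}{21 + G} = -10 + \frac{5 \left(-117 + G\right)}{21 + G}$)
$\frac{R{\left(-114 \right)} - -115750}{808256} = \frac{\frac{5 \left(-159 - -114\right)}{21 - 114} - -115750}{808256} = \left(\frac{5 \left(-159 + 114\right)}{-93} + 115750\right) \frac{1}{808256} = \left(5 \left(- \frac{1}{93}\right) \left(-45\right) + 115750\right) \frac{1}{808256} = \left(\frac{75}{31} + 115750\right) \frac{1}{808256} = \frac{3588325}{31} \cdot \frac{1}{808256} = \frac{3588325}{25055936}$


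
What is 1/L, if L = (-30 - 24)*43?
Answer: -1/2322 ≈ -0.00043066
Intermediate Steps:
L = -2322 (L = -54*43 = -2322)
1/L = 1/(-2322) = -1/2322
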